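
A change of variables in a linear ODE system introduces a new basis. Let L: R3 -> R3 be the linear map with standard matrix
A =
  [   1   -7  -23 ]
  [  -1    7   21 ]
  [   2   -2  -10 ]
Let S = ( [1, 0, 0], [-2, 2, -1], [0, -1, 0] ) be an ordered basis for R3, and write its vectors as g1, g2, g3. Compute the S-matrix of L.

The j-th column of [L]_S is [L(gj)]_S.
L(g1) = A g1 = [1, -1, 2] = -3g1 - 2g2 - 3g3, so column 1 is [-3, -2, -3].
Repeating for g2, g3 and assembling the columns gives [[-3, 3, 3], [-2, -2, -2], [-3, 1, 3]].

[[-3, 3, 3], [-2, -2, -2], [-3, 1, 3]]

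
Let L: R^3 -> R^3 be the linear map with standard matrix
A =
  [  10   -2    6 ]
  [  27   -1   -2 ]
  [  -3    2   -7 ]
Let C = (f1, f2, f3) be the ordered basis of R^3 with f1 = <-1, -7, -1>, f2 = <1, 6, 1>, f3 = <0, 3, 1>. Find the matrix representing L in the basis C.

[[0, -1, 2], [-2, 3, 2], [-2, -2, -1]]

The j-th column of [L]_C is [L(fj)]_C.
L(f1) = A f1 = <-2, -18, -4> = 0·f1 - 2f2 - 2f3, so column 1 is <0, -2, -2>.
Repeating for f2, f3 and assembling the columns gives [[0, -1, 2], [-2, 3, 2], [-2, -2, -1]].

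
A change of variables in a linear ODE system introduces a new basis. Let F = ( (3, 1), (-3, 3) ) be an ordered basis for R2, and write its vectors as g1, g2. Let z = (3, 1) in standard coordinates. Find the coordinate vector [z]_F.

Write z = c_1 g1 + c_2 g2 and solve for the c_i.
System: 3c_1 - 3c_2 = 3, c_1 + 3c_2 = 1; solving gives c_1 = 1, c_2 = 0.
Check: g1 + 0·g2 = (3, 1).

(1, 0)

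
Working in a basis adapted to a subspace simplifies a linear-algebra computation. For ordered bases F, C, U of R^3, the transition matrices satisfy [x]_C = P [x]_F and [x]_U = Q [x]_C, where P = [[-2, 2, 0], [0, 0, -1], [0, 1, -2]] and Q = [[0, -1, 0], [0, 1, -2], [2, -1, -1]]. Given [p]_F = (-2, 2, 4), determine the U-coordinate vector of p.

Composing the changes, [p]_U = Q P [p]_F.
Q P = [[0, 0, 1], [0, -2, 3], [-4, 3, 3]]; applying this to (-2, 2, 4) gives (4, 8, 26).

(4, 8, 26)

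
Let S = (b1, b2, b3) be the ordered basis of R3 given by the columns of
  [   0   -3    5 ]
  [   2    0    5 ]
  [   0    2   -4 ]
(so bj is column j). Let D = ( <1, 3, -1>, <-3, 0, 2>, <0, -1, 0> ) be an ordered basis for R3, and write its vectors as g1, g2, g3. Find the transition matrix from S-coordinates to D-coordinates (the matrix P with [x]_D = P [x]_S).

Let M have columns bj and N have columns gj. Then for every x, N [x]_D = x = M [x]_S, so P = N^(-1) M.
Since det N = -1, N^(-1) has integer entries; multiplying gives P = [[0, 0, 2], [0, 1, -1], [-2, 0, 1]].

[[0, 0, 2], [0, 1, -1], [-2, 0, 1]]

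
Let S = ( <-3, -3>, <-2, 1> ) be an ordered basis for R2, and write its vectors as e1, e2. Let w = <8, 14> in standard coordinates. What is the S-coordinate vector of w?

<-4, 2>

We seek scalars with c_1 e1 + c_2 e2 = w; equivalently solve M c = w where the columns of M are e1, e2.
System: -3c_1 - 2c_2 = 8, -3c_1 + c_2 = 14; solving gives c_1 = -4, c_2 = 2.
Check: -4e1 + 2e2 = <8, 14>.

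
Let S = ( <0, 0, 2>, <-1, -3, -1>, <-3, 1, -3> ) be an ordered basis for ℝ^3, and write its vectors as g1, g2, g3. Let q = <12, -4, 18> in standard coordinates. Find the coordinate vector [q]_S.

Write q = c_1 g1 + ... + c_3 g3 and solve for the c_i.
Solving this 3x3 system gives c = (3, 0, -4).
Check: 3g1 + 0·g2 - 4g3 = <12, -4, 18>.

<3, 0, -4>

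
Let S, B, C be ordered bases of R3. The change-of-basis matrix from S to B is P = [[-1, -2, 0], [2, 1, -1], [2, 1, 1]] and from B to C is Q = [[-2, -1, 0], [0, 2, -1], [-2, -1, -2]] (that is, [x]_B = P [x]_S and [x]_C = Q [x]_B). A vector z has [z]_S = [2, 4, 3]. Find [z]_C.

[15, -1, -7]

Apply P to get B-coordinates [-10, 5, 11], then Q to get C-coordinates.
The result is [z]_C = [15, -1, -7].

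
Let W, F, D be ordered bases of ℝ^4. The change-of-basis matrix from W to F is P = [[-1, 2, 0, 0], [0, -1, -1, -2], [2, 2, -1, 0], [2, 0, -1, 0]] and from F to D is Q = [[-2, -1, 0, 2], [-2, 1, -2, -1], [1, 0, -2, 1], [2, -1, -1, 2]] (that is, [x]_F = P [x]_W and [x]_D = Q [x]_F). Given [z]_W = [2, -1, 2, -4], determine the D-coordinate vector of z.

First [z]_F = P [z]_W = [-4, 7, 0, 2].
Then [z]_D = Q [z]_F = [5, 13, -2, -11].

[5, 13, -2, -11]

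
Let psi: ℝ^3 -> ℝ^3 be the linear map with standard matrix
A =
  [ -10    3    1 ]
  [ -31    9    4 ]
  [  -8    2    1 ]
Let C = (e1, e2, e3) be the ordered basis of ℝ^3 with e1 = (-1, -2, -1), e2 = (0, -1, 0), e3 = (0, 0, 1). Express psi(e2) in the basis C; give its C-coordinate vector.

(3, 3, 1)

Column 2 of [psi]_C is the C-coordinate vector of psi(e2).
In standard coordinates psi(e2) = A e2 = (-3, -9, -2).
Converting to C: (-3, -9, -2) = 3e1 + 3e2 + e3, so the coordinate vector is (3, 3, 1).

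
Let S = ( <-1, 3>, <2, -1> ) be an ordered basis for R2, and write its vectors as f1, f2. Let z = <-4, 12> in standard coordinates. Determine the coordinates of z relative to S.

We seek scalars with c_1 f1 + c_2 f2 = z; equivalently solve M c = z where the columns of M are f1, f2.
System: -c_1 + 2c_2 = -4, 3c_1 - c_2 = 12; solving gives c_1 = 4, c_2 = 0.
Check: 4f1 + 0·f2 = <-4, 12>.

<4, 0>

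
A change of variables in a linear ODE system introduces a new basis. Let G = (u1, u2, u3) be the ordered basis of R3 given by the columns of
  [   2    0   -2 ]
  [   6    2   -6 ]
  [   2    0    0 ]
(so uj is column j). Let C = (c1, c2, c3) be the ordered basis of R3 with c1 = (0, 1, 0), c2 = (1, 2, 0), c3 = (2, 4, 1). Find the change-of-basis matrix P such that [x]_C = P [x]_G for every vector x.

Column j of P is [uj]_C, since P maps G-coordinates to C-coordinates.
Expressing u1 in C: u1 = 2c1 - 2c2 + 2c3, so column 1 of P is (2, -2, 2).
Doing the same for each uj gives P = [[2, 2, -2], [-2, 0, -2], [2, 0, 0]].

[[2, 2, -2], [-2, 0, -2], [2, 0, 0]]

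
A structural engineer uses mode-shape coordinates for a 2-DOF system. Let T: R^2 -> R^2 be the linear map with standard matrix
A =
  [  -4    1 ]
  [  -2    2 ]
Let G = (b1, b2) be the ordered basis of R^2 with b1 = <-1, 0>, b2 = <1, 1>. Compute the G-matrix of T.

The j-th column of [T]_G is [T(bj)]_G.
T(b1) = A b1 = <4, 2> = -2b1 + 2b2, so column 1 is <-2, 2>.
Repeating for b2 and assembling the columns gives [[-2, 3], [2, 0]].

[[-2, 3], [2, 0]]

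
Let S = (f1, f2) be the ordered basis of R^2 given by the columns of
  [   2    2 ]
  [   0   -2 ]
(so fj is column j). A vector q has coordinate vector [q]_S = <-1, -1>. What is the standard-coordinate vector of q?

q = M [q]_S, where M has columns f1, f2.
Carrying out the matrix-vector product, q = <-4, 2>.

<-4, 2>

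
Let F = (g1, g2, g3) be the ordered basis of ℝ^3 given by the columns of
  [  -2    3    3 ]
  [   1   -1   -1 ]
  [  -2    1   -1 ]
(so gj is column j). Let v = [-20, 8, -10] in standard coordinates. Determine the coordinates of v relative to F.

[4, -3, -1]

We seek scalars with c_1 g1 + ... + c_3 g3 = v; equivalently solve M c = v where the columns of M are g1, ..., g3.
Solving this 3x3 system gives c = (4, -3, -1).
Check: 4g1 - 3g2 - g3 = [-20, 8, -10].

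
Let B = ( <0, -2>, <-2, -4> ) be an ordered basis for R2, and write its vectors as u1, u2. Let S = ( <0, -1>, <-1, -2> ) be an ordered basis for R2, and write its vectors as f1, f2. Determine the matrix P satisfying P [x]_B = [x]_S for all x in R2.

Column j of P is [uj]_S, since P maps B-coordinates to S-coordinates.
Expressing u1 in S: u1 = 2f1 + 0·f2, so column 1 of P is <2, 0>.
Doing the same for each uj gives P = [[2, 0], [0, 2]].

[[2, 0], [0, 2]]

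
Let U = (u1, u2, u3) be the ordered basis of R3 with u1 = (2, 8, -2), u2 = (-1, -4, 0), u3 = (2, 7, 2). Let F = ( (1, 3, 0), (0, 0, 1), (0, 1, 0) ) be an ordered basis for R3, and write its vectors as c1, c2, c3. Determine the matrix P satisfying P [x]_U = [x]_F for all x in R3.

Column j of P is [uj]_F, since P maps U-coordinates to F-coordinates.
Expressing u1 in F: u1 = 2c1 - 2c2 + 2c3, so column 1 of P is (2, -2, 2).
Doing the same for each uj gives P = [[2, -1, 2], [-2, 0, 2], [2, -1, 1]].

[[2, -1, 2], [-2, 0, 2], [2, -1, 1]]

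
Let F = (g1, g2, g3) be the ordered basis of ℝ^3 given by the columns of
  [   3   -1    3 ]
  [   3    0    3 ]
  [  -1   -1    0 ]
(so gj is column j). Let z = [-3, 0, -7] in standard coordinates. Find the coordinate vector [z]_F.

We seek scalars with c_1 g1 + ... + c_3 g3 = z; equivalently solve M c = z where the columns of M are g1, ..., g3.
Gaussian elimination on [M | z] yields c = (4, 3, -4).
Check: 4g1 + 3g2 - 4g3 = [-3, 0, -7].

[4, 3, -4]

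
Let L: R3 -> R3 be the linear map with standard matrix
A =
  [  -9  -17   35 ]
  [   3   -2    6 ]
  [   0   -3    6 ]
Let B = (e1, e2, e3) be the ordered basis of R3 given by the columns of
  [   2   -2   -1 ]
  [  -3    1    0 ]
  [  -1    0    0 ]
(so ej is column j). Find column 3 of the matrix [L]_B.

Column 3 of [L]_B is the B-coordinate vector of L(e3).
In standard coordinates L(e3) = A e3 = <9, -3, 0>.
Converting to B: <9, -3, 0> = 0·e1 - 3e2 - 3e3, so the coordinate vector is <0, -3, -3>.

<0, -3, -3>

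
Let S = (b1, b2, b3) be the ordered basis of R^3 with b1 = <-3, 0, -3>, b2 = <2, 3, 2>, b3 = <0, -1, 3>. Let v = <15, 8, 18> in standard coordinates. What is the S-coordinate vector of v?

Write v = c_1 b1 + ... + c_3 b3 and solve for the c_i.
Gaussian elimination on [M | v] yields c = (-3, 3, 1).
Check: -3b1 + 3b2 + b3 = <15, 8, 18>.

<-3, 3, 1>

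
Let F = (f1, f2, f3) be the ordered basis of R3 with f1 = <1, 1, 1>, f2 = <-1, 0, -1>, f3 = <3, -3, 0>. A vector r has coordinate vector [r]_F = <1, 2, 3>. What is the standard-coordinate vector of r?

<8, -8, -1>

r = M [r]_F, where M has columns f1, ..., f3.
Carrying out the matrix-vector product, r = <8, -8, -1>.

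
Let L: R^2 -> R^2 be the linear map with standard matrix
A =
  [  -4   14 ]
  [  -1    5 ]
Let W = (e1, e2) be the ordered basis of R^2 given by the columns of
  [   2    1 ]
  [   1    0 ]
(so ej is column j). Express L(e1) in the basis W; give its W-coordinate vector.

Column 1 of [L]_W is the W-coordinate vector of L(e1).
In standard coordinates L(e1) = A e1 = <6, 3>.
Converting to W: <6, 3> = 3e1 + 0·e2, so the coordinate vector is <3, 0>.

<3, 0>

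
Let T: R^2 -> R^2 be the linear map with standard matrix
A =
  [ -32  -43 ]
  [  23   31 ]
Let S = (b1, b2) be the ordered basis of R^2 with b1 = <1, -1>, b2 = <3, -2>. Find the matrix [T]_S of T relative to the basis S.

Let P have columns b1, b2. Then [T]_S = P^(-1) A P.
Here det P = 1, so P^(-1) is integer; computing A P first and then P^(-1)(A P) gives [[2, -1], [3, -3]].

[[2, -1], [3, -3]]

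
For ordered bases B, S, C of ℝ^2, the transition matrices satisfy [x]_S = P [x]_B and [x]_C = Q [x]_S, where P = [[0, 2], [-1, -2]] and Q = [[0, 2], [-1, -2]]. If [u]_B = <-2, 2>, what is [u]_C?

Composing the changes, [u]_C = Q P [u]_B.
Q P = [[-2, -4], [2, 2]]; applying this to <-2, 2> gives <-4, 0>.

<-4, 0>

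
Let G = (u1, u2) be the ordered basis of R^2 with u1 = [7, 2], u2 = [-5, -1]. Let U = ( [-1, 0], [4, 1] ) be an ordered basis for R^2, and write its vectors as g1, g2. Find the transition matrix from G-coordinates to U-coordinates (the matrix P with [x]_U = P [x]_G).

[[1, 1], [2, -1]]

Take x = uj: its G-coordinates are the j-th standard unit vector, so P e_j — column j of P — equals [uj]_U.
u1 = g1 + 2g2, giving column 1 = [1, 2]; repeating for each j gives P = [[1, 1], [2, -1]].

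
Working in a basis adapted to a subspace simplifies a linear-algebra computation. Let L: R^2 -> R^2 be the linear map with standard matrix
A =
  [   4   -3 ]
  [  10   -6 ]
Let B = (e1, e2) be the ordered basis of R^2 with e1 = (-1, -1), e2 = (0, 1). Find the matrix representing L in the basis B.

The j-th column of [L]_B is [L(ej)]_B.
L(e1) = A e1 = (-1, -4) = e1 - 3e2, so column 1 is (1, -3).
Repeating for e2 and assembling the columns gives [[1, 3], [-3, -3]].

[[1, 3], [-3, -3]]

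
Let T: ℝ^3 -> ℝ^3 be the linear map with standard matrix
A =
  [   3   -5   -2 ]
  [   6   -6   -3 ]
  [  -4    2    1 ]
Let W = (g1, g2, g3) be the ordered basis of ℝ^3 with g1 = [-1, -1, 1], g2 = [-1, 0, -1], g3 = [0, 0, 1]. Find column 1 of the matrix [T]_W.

Column 1 of [T]_W is the W-coordinate vector of T(g1).
In standard coordinates T(g1) = A g1 = [0, -3, 3].
Converting to W: [0, -3, 3] = 3g1 - 3g2 - 3g3, so the coordinate vector is [3, -3, -3].

[3, -3, -3]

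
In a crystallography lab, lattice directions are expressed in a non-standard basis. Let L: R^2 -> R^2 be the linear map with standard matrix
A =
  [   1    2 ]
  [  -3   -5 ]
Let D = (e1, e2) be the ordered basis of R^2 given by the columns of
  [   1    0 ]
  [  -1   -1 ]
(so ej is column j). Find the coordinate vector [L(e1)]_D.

Compute L(e1) = A e1 = (-1, 2) in standard coordinates.
Then write this in D-coordinates: solve for y in y_1 e1 + y_2 e2 = (-1, 2).
This gives y = (-1, -1), which is column 1 of [L]_D.

(-1, -1)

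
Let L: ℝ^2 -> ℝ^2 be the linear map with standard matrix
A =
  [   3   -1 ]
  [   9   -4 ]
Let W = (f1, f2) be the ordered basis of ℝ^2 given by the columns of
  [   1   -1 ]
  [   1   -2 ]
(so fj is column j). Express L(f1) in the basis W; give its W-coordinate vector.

<-1, -3>

Column 1 of [L]_W is the W-coordinate vector of L(f1).
In standard coordinates L(f1) = A f1 = <2, 5>.
Converting to W: <2, 5> = -f1 - 3f2, so the coordinate vector is <-1, -3>.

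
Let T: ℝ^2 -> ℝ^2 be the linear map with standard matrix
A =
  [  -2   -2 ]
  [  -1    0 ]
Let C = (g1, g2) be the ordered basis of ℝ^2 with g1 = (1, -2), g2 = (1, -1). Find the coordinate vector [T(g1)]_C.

Column 1 of [T]_C is the C-coordinate vector of T(g1).
In standard coordinates T(g1) = A g1 = (2, -1).
Converting to C: (2, -1) = -g1 + 3g2, so the coordinate vector is (-1, 3).

(-1, 3)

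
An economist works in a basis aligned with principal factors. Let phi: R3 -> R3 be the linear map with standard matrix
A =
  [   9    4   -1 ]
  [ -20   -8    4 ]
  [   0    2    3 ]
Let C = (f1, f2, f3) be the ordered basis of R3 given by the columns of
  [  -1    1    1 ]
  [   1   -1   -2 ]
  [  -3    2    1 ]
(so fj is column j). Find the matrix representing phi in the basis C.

[[1, 1, 1], [-3, 3, 1], [2, 1, 0]]

The j-th column of [phi]_C is [phi(fj)]_C.
phi(f1) = A f1 = <-2, 0, -7> = f1 - 3f2 + 2f3, so column 1 is <1, -3, 2>.
Repeating for f2, f3 and assembling the columns gives [[1, 1, 1], [-3, 3, 1], [2, 1, 0]].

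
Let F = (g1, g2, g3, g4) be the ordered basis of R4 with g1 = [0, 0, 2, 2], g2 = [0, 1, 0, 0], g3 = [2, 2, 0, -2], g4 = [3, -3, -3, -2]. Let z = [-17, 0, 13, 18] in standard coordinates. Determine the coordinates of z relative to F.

Write z = c_1 g1 + ... + c_4 g4 and solve for the c_i.
Gaussian elimination on [M | z] yields c = (2, -1, -4, -3).
Check: 2g1 - g2 - 4g3 - 3g4 = [-17, 0, 13, 18].

[2, -1, -4, -3]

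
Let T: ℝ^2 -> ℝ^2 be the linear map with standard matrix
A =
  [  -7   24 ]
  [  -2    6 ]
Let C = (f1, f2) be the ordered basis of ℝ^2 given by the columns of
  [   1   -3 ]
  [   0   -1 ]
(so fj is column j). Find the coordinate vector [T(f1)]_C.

<-1, 2>

Compute T(f1) = A f1 = <-7, -2> in standard coordinates.
Then write this in C-coordinates: solve for y in y_1 f1 + y_2 f2 = <-7, -2>.
This gives y = <-1, 2>, which is column 1 of [T]_C.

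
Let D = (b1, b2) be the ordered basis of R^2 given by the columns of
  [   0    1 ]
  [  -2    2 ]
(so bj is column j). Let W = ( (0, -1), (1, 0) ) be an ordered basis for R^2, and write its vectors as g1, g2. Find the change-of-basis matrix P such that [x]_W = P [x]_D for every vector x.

[[2, -2], [0, 1]]

Column j of P is [bj]_W, since P maps D-coordinates to W-coordinates.
Expressing b1 in W: b1 = 2g1 + 0·g2, so column 1 of P is (2, 0).
Doing the same for each bj gives P = [[2, -2], [0, 1]].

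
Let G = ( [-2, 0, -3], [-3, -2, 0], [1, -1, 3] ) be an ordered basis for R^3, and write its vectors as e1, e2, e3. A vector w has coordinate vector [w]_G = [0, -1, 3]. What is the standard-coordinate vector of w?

[6, -1, 9]

The coordinates say w = 0·e1 - e2 + 3e3; adding the scaled basis vectors gives [6, -1, 9].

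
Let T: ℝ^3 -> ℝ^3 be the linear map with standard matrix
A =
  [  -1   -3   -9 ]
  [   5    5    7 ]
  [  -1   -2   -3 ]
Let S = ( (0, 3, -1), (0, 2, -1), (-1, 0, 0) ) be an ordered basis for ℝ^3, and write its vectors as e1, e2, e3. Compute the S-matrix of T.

Let P have columns e1, ..., e3. Then [T]_S = P^(-1) A P.
Here det P = 1, so P^(-1) is integer; computing A P first and then P^(-1)(A P) gives [[2, 1, -3], [1, 0, 2], [0, -3, -1]].

[[2, 1, -3], [1, 0, 2], [0, -3, -1]]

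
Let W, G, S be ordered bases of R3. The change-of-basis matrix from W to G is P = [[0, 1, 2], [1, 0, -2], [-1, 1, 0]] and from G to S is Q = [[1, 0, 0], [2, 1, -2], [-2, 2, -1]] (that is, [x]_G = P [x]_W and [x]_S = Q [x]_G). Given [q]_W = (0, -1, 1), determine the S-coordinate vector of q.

Composing the changes, [q]_S = Q P [q]_W.
Q P = [[0, 1, 2], [3, 0, 2], [3, -3, -8]]; applying this to (0, -1, 1) gives (1, 2, -5).

(1, 2, -5)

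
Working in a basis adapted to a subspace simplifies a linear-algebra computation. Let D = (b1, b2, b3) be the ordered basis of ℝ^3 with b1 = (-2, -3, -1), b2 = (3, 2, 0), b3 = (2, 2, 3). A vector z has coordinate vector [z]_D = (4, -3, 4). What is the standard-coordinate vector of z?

(-9, -10, 8)

The coordinates say z = 4b1 - 3b2 + 4b3; adding the scaled basis vectors gives (-9, -10, 8).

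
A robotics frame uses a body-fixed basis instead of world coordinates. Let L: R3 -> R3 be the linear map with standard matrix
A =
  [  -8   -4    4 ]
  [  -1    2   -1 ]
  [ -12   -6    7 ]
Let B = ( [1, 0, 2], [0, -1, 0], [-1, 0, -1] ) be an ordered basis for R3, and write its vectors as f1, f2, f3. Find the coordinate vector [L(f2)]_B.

[2, 2, -2]

Compute L(f2) = A f2 = [4, -2, 6] in standard coordinates.
Then write this in B-coordinates: solve for y in y_1 f1 + ... + y_3 f3 = [4, -2, 6].
This gives y = [2, 2, -2], which is column 2 of [L]_B.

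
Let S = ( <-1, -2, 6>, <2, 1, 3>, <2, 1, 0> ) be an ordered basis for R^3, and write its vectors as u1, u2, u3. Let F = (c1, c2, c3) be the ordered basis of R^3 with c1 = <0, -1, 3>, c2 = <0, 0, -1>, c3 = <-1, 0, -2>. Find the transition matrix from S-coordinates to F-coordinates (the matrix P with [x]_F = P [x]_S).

[[2, -1, -1], [-2, -2, 1], [1, -2, -2]]

Let M have columns uj and N have columns cj. Then for every x, N [x]_F = x = M [x]_S, so P = N^(-1) M.
Since det N = -1, N^(-1) has integer entries; multiplying gives P = [[2, -1, -1], [-2, -2, 1], [1, -2, -2]].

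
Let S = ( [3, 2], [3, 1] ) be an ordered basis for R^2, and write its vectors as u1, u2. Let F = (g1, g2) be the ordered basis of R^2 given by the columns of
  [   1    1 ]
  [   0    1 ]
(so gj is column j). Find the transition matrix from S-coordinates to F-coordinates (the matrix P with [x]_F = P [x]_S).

Take x = uj: its S-coordinates are the j-th standard unit vector, so P e_j — column j of P — equals [uj]_F.
u1 = g1 + 2g2, giving column 1 = [1, 2]; repeating for each j gives P = [[1, 2], [2, 1]].

[[1, 2], [2, 1]]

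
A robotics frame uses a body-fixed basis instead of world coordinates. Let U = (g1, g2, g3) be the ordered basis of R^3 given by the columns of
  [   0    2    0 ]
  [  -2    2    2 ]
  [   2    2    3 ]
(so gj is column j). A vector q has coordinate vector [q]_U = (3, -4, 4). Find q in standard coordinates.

By definition q = 3g1 - 4g2 + 4g3.
Summing componentwise gives (-8, -6, 10).

(-8, -6, 10)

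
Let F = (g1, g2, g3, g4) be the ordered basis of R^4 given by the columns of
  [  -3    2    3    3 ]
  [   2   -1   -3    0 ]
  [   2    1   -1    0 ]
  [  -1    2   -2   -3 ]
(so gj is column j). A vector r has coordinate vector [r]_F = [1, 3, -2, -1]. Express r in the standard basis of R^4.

r = M [r]_F, where M has columns g1, ..., g4.
Carrying out the matrix-vector product, r = [-6, 5, 7, 12].

[-6, 5, 7, 12]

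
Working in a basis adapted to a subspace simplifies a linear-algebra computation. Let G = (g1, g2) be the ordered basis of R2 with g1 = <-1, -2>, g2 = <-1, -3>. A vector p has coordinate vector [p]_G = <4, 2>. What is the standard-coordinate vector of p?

By definition p = 4g1 + 2g2.
Summing componentwise gives <-6, -14>.

<-6, -14>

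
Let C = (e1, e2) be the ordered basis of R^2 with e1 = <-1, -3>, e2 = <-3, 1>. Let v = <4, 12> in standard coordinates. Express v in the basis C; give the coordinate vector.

Write v = c_1 e1 + c_2 e2 and solve for the c_i.
System: -c_1 - 3c_2 = 4, -3c_1 + c_2 = 12; solving gives c_1 = -4, c_2 = 0.
Check: -4e1 + 0·e2 = <4, 12>.

<-4, 0>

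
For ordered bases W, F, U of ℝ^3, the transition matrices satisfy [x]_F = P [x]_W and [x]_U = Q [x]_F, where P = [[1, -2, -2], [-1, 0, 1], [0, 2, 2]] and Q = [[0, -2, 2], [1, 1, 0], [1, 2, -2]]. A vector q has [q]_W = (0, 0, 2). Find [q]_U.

Apply P to get F-coordinates (-4, 2, 4), then Q to get U-coordinates.
The result is [q]_U = (4, -2, -8).

(4, -2, -8)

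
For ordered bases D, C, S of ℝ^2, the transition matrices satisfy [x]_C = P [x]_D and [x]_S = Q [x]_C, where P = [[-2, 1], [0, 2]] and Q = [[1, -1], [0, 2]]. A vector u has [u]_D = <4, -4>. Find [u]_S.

First [u]_C = P [u]_D = <-12, -8>.
Then [u]_S = Q [u]_C = <-4, -16>.

<-4, -16>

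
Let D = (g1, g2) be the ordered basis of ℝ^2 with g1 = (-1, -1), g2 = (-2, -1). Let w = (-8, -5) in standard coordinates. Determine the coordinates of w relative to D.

(2, 3)

We seek scalars with c_1 g1 + c_2 g2 = w; equivalently solve M c = w where the columns of M are g1, g2.
System: -c_1 - 2c_2 = -8, -c_1 - c_2 = -5; solving gives c_1 = 2, c_2 = 3.
Check: 2g1 + 3g2 = (-8, -5).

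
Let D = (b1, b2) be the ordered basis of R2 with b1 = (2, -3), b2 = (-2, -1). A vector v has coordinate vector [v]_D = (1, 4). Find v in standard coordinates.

v = M [v]_D, where M has columns b1, b2.
Carrying out the matrix-vector product, v = (-6, -7).

(-6, -7)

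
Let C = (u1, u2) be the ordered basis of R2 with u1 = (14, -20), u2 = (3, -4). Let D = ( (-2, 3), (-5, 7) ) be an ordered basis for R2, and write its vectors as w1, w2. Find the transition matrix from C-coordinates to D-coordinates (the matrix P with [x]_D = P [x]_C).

[[-2, 1], [-2, -1]]

Let M have columns uj and N have columns wj. Then for every x, N [x]_D = x = M [x]_C, so P = N^(-1) M.
Since det N = 1, N^(-1) has integer entries; multiplying gives P = [[-2, 1], [-2, -1]].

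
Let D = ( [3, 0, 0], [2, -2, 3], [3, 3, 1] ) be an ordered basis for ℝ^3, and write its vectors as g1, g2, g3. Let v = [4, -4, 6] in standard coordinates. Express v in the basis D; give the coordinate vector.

[v]_D is the unique c with M c = v, where M has columns g1, ..., g3.
Solving this 3x3 system gives c = (0, 2, 0).
Check: 0·g1 + 2g2 + 0·g3 = [4, -4, 6].

[0, 2, 0]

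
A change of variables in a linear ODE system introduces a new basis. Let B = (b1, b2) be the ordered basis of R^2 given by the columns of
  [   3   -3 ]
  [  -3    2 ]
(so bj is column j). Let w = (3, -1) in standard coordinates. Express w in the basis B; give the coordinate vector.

(-1, -2)

We seek scalars with c_1 b1 + c_2 b2 = w; equivalently solve M c = w where the columns of M are b1, b2.
System: 3c_1 - 3c_2 = 3, -3c_1 + 2c_2 = -1; solving gives c_1 = -1, c_2 = -2.
Check: -b1 - 2b2 = (3, -1).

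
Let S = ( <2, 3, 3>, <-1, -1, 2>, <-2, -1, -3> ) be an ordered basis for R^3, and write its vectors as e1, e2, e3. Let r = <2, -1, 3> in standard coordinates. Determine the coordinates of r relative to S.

<-1, 0, -2>

[r]_S is the unique c with M c = r, where M has columns e1, ..., e3.
Gaussian elimination on [M | r] yields c = (-1, 0, -2).
Check: -e1 + 0·e2 - 2e3 = <2, -1, 3>.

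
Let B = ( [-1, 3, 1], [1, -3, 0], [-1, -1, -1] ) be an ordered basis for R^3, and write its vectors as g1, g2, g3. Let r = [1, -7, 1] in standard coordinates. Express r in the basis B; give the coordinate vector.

[r]_B is the unique c with M c = r, where M has columns g1, ..., g3.
Solving this 3x3 system gives c = (2, 4, 1).
Check: 2g1 + 4g2 + g3 = [1, -7, 1].

[2, 4, 1]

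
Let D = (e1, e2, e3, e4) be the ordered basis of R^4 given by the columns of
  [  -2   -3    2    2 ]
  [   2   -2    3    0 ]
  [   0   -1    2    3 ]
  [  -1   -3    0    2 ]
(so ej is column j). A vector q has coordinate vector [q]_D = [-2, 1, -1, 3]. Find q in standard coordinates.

The coordinates say q = -2e1 + e2 - e3 + 3e4; adding the scaled basis vectors gives [5, -9, 6, 5].

[5, -9, 6, 5]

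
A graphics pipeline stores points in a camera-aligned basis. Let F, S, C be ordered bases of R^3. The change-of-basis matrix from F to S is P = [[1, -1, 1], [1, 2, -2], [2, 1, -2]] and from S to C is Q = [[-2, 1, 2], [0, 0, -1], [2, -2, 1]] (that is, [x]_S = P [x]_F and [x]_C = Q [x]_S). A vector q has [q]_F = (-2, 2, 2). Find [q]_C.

(-10, 6, -6)

First [q]_S = P [q]_F = (-2, -2, -6).
Then [q]_C = Q [q]_S = (-10, 6, -6).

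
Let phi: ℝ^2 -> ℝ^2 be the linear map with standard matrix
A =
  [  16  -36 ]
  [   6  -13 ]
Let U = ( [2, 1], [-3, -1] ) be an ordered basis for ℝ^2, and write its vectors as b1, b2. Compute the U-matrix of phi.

Let P have columns b1, b2. Then [phi]_U = P^(-1) A P.
Here det P = 1, so P^(-1) is integer; computing A P first and then P^(-1)(A P) gives [[1, -3], [2, 2]].

[[1, -3], [2, 2]]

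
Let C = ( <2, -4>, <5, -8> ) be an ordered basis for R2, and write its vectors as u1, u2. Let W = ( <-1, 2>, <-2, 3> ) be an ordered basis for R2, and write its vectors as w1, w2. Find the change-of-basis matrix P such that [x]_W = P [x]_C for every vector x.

Let M have columns uj and N have columns wj. Then for every x, N [x]_W = x = M [x]_C, so P = N^(-1) M.
Since det N = 1, N^(-1) has integer entries; multiplying gives P = [[-2, -1], [0, -2]].

[[-2, -1], [0, -2]]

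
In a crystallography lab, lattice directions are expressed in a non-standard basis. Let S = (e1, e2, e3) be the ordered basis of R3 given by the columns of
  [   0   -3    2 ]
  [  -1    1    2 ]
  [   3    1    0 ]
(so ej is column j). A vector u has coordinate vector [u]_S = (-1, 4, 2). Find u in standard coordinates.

The coordinates say u = -e1 + 4e2 + 2e3; adding the scaled basis vectors gives (-8, 9, 1).

(-8, 9, 1)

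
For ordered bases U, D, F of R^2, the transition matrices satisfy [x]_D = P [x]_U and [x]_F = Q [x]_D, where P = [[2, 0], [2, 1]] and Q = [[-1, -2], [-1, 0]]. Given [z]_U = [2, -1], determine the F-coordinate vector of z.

[-10, -4]

First [z]_D = P [z]_U = [4, 3].
Then [z]_F = Q [z]_D = [-10, -4].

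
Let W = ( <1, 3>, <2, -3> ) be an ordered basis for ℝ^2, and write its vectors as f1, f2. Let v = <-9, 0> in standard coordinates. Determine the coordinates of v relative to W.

[v]_W is the unique c with M c = v, where M has columns f1, f2.
System: c_1 + 2c_2 = -9, 3c_1 - 3c_2 = 0; solving gives c_1 = -3, c_2 = -3.
Check: -3f1 - 3f2 = <-9, 0>.

<-3, -3>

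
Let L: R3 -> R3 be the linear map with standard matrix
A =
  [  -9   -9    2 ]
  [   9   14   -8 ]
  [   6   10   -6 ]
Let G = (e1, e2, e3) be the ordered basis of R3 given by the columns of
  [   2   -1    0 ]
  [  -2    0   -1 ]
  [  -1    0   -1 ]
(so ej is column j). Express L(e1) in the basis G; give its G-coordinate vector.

[0, 2, 2]

Column 1 of [L]_G is the G-coordinate vector of L(e1).
In standard coordinates L(e1) = A e1 = [-2, -2, -2].
Converting to G: [-2, -2, -2] = 0·e1 + 2e2 + 2e3, so the coordinate vector is [0, 2, 2].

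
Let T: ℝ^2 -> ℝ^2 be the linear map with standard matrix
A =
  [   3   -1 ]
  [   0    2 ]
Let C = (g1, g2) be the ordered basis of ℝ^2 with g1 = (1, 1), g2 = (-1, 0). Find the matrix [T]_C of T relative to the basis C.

Let P have columns g1, g2. Then [T]_C = P^(-1) A P.
Here det P = 1, so P^(-1) is integer; computing A P first and then P^(-1)(A P) gives [[2, 0], [0, 3]].

[[2, 0], [0, 3]]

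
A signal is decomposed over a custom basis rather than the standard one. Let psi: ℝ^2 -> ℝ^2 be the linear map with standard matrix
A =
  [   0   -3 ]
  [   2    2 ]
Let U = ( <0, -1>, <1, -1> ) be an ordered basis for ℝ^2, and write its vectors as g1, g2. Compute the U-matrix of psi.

The j-th column of [psi]_U is [psi(gj)]_U.
psi(g1) = A g1 = <3, -2> = -g1 + 3g2, so column 1 is <-1, 3>.
Repeating for g2 and assembling the columns gives [[-1, -3], [3, 3]].

[[-1, -3], [3, 3]]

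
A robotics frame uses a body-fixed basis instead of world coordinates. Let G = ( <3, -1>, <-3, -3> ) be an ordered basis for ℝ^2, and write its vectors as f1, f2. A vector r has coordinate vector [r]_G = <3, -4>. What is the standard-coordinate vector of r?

The coordinates say r = 3f1 - 4f2; adding the scaled basis vectors gives <21, 9>.

<21, 9>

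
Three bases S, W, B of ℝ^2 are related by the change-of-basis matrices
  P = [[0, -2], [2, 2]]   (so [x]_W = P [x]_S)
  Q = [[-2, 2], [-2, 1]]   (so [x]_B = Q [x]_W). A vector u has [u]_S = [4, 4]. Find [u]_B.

[48, 32]

First [u]_W = P [u]_S = [-8, 16].
Then [u]_B = Q [u]_W = [48, 32].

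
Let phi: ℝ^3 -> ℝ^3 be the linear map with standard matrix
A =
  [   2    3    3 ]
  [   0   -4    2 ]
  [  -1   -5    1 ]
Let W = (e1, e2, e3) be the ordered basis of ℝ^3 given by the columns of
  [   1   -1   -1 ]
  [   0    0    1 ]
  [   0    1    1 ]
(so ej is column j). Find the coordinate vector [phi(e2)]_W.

Column 2 of [phi]_W is the W-coordinate vector of phi(e2).
In standard coordinates phi(e2) = A e2 = <1, 2, 2>.
Converting to W: <1, 2, 2> = 3e1 + 0·e2 + 2e3, so the coordinate vector is <3, 0, 2>.

<3, 0, 2>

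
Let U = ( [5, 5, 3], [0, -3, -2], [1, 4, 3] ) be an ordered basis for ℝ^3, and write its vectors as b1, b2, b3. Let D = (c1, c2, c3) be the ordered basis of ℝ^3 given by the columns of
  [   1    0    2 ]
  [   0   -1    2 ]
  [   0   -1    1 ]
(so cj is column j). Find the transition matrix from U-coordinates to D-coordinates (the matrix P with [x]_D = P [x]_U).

[[1, 2, -1], [-1, 1, -2], [2, -1, 1]]

Column j of P is [bj]_D, since P maps U-coordinates to D-coordinates.
Expressing b1 in D: b1 = c1 - c2 + 2c3, so column 1 of P is [1, -1, 2].
Doing the same for each bj gives P = [[1, 2, -1], [-1, 1, -2], [2, -1, 1]].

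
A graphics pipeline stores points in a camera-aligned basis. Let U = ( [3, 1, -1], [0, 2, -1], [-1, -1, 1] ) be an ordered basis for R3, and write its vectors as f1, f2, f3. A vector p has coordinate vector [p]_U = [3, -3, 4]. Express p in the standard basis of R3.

[5, -7, 4]

By definition p = 3f1 - 3f2 + 4f3.
Summing componentwise gives [5, -7, 4].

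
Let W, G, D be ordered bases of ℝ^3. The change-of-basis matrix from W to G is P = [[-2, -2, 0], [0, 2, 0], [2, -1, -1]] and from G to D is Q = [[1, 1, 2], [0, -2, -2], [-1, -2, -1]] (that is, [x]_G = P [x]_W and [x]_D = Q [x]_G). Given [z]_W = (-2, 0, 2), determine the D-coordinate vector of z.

Composing the changes, [z]_D = Q P [z]_W.
Q P = [[2, -2, -2], [-4, -2, 2], [0, -1, 1]]; applying this to (-2, 0, 2) gives (-8, 12, 2).

(-8, 12, 2)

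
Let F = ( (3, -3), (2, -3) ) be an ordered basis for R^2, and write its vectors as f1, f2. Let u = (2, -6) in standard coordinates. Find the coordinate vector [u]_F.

(-2, 4)

We seek scalars with c_1 f1 + c_2 f2 = u; equivalently solve M c = u where the columns of M are f1, f2.
System: 3c_1 + 2c_2 = 2, -3c_1 - 3c_2 = -6; solving gives c_1 = -2, c_2 = 4.
Check: -2f1 + 4f2 = (2, -6).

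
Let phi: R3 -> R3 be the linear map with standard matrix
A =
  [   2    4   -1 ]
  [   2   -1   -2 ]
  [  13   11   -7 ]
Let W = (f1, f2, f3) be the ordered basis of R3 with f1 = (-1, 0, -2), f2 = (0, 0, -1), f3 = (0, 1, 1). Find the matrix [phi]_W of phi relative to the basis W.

[[0, -1, -3], [1, -3, -1], [2, 2, -3]]

With P the matrix whose columns are f1, ..., f3, [phi]_W = P^(-1) A P.
Column by column: phi(f1) = A f1 = (0, 2, 1); its W-coordinates (0, 1, 2) give column 1.
Continuing for each basis vector yields [phi]_W = [[0, -1, -3], [1, -3, -1], [2, 2, -3]].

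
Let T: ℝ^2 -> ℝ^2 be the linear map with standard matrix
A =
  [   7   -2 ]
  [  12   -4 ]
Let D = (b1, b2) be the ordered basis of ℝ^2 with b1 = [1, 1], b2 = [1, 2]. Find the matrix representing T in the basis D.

[[2, 2], [3, 1]]

Let P have columns b1, b2. Then [T]_D = P^(-1) A P.
Here det P = 1, so P^(-1) is integer; computing A P first and then P^(-1)(A P) gives [[2, 2], [3, 1]].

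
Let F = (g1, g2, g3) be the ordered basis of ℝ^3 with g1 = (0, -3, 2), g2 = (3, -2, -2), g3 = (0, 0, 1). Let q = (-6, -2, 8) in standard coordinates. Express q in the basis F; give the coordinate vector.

Write q = c_1 g1 + ... + c_3 g3 and solve for the c_i.
Solving this 3x3 system gives c = (2, -2, 0).
Check: 2g1 - 2g2 + 0·g3 = (-6, -2, 8).

(2, -2, 0)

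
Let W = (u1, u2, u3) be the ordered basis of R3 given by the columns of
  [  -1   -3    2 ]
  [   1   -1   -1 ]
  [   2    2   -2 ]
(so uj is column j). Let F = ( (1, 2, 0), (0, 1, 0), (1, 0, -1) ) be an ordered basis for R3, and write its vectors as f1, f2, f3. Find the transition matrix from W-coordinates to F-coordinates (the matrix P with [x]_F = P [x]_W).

[[1, -1, 0], [-1, 1, -1], [-2, -2, 2]]

Column j of P is [uj]_F, since P maps W-coordinates to F-coordinates.
Expressing u1 in F: u1 = f1 - f2 - 2f3, so column 1 of P is (1, -1, -2).
Doing the same for each uj gives P = [[1, -1, 0], [-1, 1, -1], [-2, -2, 2]].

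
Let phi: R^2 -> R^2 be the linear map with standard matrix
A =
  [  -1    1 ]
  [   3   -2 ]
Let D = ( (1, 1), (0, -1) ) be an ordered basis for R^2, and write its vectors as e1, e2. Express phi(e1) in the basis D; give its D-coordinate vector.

Compute phi(e1) = A e1 = (0, 1) in standard coordinates.
Then write this in D-coordinates: solve for y in y_1 e1 + y_2 e2 = (0, 1).
This gives y = (0, -1), which is column 1 of [phi]_D.

(0, -1)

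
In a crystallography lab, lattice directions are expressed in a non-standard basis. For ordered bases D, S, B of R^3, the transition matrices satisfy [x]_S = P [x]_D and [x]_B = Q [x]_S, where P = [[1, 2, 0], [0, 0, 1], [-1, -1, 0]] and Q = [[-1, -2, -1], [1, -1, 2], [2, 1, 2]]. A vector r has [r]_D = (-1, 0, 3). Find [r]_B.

(-6, -2, 3)

Apply P to get S-coordinates (-1, 3, 1), then Q to get B-coordinates.
The result is [r]_B = (-6, -2, 3).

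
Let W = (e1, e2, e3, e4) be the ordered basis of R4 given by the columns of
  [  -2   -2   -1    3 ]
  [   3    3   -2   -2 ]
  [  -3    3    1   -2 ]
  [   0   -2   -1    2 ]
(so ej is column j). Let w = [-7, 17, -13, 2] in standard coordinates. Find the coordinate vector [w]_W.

We seek scalars with c_1 e1 + ... + c_4 e4 = w; equivalently solve M c = w where the columns of M are e1, ..., e4.
Gaussian elimination on [M | w] yields c = (3, -2, -4, -3).
Check: 3e1 - 2e2 - 4e3 - 3e4 = [-7, 17, -13, 2].

[3, -2, -4, -3]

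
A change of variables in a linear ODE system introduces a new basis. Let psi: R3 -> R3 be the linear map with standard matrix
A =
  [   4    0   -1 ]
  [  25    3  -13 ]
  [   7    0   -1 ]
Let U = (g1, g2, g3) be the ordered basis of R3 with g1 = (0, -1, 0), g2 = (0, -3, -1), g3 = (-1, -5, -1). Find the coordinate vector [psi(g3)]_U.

Compute psi(g3) = A g3 = (-3, -27, -6) in standard coordinates.
Then write this in U-coordinates: solve for y in y_1 g1 + ... + y_3 g3 = (-3, -27, -6).
This gives y = (3, 3, 3), which is column 3 of [psi]_U.

(3, 3, 3)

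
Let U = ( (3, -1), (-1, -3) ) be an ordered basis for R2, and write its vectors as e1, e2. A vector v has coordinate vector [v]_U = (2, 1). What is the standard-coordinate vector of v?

The coordinates say v = 2e1 + e2; adding the scaled basis vectors gives (5, -5).

(5, -5)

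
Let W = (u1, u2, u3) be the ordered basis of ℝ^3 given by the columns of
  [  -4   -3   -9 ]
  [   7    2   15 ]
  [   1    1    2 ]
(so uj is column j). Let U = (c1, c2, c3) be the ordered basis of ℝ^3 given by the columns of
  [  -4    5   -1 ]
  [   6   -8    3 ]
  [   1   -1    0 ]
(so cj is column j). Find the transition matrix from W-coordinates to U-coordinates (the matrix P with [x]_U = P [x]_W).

Take x = uj: its W-coordinates are the j-th standard unit vector, so P e_j — column j of P — equals [uj]_U.
u1 = 2c1 + c2 + c3, giving column 1 = (2, 1, 1); repeating for each j gives P = [[2, 0, 2], [1, -1, 0], [1, -2, 1]].

[[2, 0, 2], [1, -1, 0], [1, -2, 1]]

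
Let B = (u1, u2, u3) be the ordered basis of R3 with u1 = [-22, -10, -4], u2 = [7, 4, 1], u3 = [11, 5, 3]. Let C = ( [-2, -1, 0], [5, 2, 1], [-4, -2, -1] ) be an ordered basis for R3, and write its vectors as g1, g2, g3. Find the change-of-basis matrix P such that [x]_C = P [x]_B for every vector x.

Take x = uj: its B-coordinates are the j-th standard unit vector, so P e_j — column j of P — equals [uj]_C.
u1 = 2g1 - 2g2 + 2g3, giving column 1 = [2, -2, 2]; repeating for each j gives P = [[2, -2, 1], [-2, -1, 1], [2, -2, -2]].

[[2, -2, 1], [-2, -1, 1], [2, -2, -2]]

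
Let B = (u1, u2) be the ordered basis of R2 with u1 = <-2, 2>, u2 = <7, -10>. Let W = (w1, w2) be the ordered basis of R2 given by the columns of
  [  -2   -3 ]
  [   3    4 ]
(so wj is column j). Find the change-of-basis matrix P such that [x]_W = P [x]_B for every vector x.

Let M have columns uj and N have columns wj. Then for every x, N [x]_W = x = M [x]_B, so P = N^(-1) M.
Since det N = 1, N^(-1) has integer entries; multiplying gives P = [[-2, -2], [2, -1]].

[[-2, -2], [2, -1]]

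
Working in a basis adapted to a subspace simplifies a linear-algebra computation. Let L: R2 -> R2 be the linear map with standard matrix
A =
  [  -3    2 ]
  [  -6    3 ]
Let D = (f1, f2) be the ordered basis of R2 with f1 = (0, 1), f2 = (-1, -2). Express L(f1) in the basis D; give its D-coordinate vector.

(-1, -2)

Compute L(f1) = A f1 = (2, 3) in standard coordinates.
Then write this in D-coordinates: solve for y in y_1 f1 + y_2 f2 = (2, 3).
This gives y = (-1, -2), which is column 1 of [L]_D.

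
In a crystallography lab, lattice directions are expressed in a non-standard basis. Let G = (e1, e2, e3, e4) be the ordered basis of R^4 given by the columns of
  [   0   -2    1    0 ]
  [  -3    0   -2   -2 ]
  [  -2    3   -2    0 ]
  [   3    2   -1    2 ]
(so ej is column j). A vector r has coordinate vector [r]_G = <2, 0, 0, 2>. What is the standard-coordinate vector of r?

<0, -10, -4, 10>

By definition r = 2e1 + 0·e2 + 0·e3 + 2e4.
Summing componentwise gives <0, -10, -4, 10>.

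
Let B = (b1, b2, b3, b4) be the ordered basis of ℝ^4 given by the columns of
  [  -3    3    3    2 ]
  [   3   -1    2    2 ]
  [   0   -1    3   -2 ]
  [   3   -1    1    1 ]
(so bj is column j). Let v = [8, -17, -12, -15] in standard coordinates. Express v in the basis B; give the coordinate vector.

[v]_B is the unique c with M c = v, where M has columns b1, ..., b4.
Solving this 4x4 system gives c = (-4, 1, -3, 1).
Check: -4b1 + b2 - 3b3 + b4 = [8, -17, -12, -15].

[-4, 1, -3, 1]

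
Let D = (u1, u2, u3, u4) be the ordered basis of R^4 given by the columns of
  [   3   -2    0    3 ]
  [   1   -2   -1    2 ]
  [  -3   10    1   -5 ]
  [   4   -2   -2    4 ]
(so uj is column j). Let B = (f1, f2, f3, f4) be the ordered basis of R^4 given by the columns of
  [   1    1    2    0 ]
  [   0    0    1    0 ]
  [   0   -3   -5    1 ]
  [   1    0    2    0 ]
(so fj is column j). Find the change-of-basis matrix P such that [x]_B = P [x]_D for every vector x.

[[2, 2, 0, 0], [-1, 0, 2, -1], [1, -2, -1, 2], [-1, 0, 2, 2]]

Let M have columns uj and N have columns fj. Then for every x, N [x]_B = x = M [x]_D, so P = N^(-1) M.
Since det N = -1, N^(-1) has integer entries; multiplying gives P = [[2, 2, 0, 0], [-1, 0, 2, -1], [1, -2, -1, 2], [-1, 0, 2, 2]].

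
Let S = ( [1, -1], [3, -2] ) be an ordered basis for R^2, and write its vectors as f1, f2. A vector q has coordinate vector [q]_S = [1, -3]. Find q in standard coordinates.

q = M [q]_S, where M has columns f1, f2.
Carrying out the matrix-vector product, q = [-8, 5].

[-8, 5]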